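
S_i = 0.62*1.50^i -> [0.62, 0.93, 1.4, 2.09, 3.14]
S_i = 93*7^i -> [93, 651, 4557, 31899, 223293]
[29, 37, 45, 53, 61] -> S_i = 29 + 8*i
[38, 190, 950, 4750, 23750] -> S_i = 38*5^i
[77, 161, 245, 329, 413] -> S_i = 77 + 84*i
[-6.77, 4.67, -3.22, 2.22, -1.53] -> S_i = -6.77*(-0.69)^i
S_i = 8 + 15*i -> [8, 23, 38, 53, 68]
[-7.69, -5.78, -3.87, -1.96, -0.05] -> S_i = -7.69 + 1.91*i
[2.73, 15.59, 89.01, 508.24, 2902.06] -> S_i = 2.73*5.71^i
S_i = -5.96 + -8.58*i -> [-5.96, -14.54, -23.12, -31.7, -40.28]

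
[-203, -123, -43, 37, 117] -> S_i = -203 + 80*i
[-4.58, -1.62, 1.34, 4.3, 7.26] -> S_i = -4.58 + 2.96*i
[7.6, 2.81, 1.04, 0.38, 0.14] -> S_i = 7.60*0.37^i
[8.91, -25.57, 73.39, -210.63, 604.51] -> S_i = 8.91*(-2.87)^i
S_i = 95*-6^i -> [95, -570, 3420, -20520, 123120]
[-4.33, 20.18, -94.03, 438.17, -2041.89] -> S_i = -4.33*(-4.66)^i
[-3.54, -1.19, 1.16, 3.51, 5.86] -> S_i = -3.54 + 2.35*i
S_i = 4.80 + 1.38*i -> [4.8, 6.18, 7.56, 8.94, 10.32]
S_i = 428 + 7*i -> [428, 435, 442, 449, 456]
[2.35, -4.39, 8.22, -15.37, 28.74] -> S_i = 2.35*(-1.87)^i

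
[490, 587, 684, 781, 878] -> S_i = 490 + 97*i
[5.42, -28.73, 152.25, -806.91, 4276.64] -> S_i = 5.42*(-5.30)^i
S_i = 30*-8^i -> [30, -240, 1920, -15360, 122880]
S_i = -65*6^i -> [-65, -390, -2340, -14040, -84240]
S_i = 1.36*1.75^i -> [1.36, 2.38, 4.16, 7.29, 12.76]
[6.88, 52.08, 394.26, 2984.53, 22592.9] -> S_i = 6.88*7.57^i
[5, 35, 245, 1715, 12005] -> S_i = 5*7^i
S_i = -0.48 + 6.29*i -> [-0.48, 5.81, 12.1, 18.39, 24.68]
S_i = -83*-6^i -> [-83, 498, -2988, 17928, -107568]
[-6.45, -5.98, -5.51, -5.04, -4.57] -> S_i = -6.45 + 0.47*i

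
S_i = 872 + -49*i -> [872, 823, 774, 725, 676]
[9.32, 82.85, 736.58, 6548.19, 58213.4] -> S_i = 9.32*8.89^i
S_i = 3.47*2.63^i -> [3.47, 9.13, 24.0, 63.12, 166.02]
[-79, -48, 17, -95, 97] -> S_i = Random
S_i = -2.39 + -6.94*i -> [-2.39, -9.33, -16.27, -23.21, -30.15]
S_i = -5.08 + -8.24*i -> [-5.08, -13.32, -21.56, -29.8, -38.04]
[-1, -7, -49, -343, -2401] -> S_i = -1*7^i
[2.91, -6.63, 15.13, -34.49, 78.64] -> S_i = 2.91*(-2.28)^i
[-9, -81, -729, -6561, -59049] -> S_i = -9*9^i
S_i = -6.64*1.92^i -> [-6.64, -12.75, -24.48, -47.0, -90.23]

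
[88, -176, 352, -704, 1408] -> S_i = 88*-2^i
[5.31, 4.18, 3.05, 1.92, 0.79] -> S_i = 5.31 + -1.13*i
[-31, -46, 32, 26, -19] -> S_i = Random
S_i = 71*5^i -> [71, 355, 1775, 8875, 44375]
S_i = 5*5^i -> [5, 25, 125, 625, 3125]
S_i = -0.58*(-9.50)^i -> [-0.58, 5.51, -52.34, 497.28, -4724.14]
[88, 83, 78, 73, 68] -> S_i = 88 + -5*i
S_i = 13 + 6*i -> [13, 19, 25, 31, 37]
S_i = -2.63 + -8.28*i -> [-2.63, -10.91, -19.19, -27.47, -35.75]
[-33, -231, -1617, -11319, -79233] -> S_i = -33*7^i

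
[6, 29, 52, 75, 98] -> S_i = 6 + 23*i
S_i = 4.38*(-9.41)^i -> [4.38, -41.22, 387.84, -3649.58, 34342.56]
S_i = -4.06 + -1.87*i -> [-4.06, -5.93, -7.8, -9.67, -11.54]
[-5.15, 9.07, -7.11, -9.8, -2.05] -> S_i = Random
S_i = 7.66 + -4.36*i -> [7.66, 3.3, -1.06, -5.42, -9.78]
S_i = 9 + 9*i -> [9, 18, 27, 36, 45]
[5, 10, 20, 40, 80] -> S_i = 5*2^i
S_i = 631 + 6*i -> [631, 637, 643, 649, 655]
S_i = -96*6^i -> [-96, -576, -3456, -20736, -124416]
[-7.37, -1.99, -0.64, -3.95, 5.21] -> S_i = Random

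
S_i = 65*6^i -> [65, 390, 2340, 14040, 84240]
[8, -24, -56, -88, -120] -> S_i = 8 + -32*i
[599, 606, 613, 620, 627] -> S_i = 599 + 7*i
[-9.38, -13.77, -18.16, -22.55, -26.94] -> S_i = -9.38 + -4.39*i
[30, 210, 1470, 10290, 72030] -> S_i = 30*7^i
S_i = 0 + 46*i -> [0, 46, 92, 138, 184]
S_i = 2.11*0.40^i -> [2.11, 0.84, 0.34, 0.14, 0.05]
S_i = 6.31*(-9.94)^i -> [6.31, -62.72, 623.45, -6197.1, 61599.18]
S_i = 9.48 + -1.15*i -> [9.48, 8.33, 7.18, 6.03, 4.88]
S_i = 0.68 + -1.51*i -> [0.68, -0.83, -2.34, -3.85, -5.36]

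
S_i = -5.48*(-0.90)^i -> [-5.48, 4.93, -4.44, 3.99, -3.6]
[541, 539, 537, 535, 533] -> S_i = 541 + -2*i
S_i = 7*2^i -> [7, 14, 28, 56, 112]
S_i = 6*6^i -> [6, 36, 216, 1296, 7776]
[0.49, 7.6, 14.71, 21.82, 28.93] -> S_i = 0.49 + 7.11*i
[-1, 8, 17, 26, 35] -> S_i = -1 + 9*i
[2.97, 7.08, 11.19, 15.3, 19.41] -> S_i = 2.97 + 4.11*i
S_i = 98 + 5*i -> [98, 103, 108, 113, 118]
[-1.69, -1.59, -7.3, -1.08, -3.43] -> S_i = Random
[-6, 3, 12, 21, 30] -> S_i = -6 + 9*i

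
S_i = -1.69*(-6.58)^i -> [-1.69, 11.12, -73.17, 481.46, -3168.04]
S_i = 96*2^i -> [96, 192, 384, 768, 1536]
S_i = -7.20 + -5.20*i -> [-7.2, -12.4, -17.6, -22.8, -28.0]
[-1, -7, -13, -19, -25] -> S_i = -1 + -6*i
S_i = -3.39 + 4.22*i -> [-3.39, 0.83, 5.05, 9.27, 13.49]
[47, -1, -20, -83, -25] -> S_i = Random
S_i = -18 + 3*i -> [-18, -15, -12, -9, -6]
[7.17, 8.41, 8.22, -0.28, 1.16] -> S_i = Random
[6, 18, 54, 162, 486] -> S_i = 6*3^i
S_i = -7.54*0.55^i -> [-7.54, -4.15, -2.28, -1.25, -0.69]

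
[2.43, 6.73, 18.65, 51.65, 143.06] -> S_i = 2.43*2.77^i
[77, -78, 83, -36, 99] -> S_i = Random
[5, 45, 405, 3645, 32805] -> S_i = 5*9^i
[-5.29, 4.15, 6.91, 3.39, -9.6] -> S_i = Random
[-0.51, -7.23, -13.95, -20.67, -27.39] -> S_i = -0.51 + -6.72*i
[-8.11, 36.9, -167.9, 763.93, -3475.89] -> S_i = -8.11*(-4.55)^i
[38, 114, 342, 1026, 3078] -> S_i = 38*3^i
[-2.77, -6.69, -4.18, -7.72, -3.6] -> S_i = Random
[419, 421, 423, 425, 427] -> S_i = 419 + 2*i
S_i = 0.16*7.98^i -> [0.16, 1.28, 10.19, 81.31, 648.83]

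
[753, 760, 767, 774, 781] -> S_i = 753 + 7*i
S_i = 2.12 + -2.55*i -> [2.12, -0.43, -2.98, -5.53, -8.08]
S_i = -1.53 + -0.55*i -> [-1.53, -2.08, -2.63, -3.18, -3.73]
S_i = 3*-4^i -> [3, -12, 48, -192, 768]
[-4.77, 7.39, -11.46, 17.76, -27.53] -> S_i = -4.77*(-1.55)^i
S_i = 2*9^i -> [2, 18, 162, 1458, 13122]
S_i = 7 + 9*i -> [7, 16, 25, 34, 43]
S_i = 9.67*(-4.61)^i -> [9.67, -44.58, 205.51, -947.39, 4367.47]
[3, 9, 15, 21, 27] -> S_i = 3 + 6*i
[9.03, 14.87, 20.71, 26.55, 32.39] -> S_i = 9.03 + 5.84*i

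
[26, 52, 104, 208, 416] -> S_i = 26*2^i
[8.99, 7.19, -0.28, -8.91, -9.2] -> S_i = Random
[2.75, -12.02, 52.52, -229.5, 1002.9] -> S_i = 2.75*(-4.37)^i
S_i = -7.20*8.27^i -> [-7.2, -59.54, -492.43, -4072.39, -33678.64]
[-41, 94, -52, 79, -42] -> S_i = Random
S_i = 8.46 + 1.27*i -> [8.46, 9.73, 11.0, 12.27, 13.54]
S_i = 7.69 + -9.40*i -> [7.69, -1.71, -11.11, -20.51, -29.91]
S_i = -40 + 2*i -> [-40, -38, -36, -34, -32]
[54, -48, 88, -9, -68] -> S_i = Random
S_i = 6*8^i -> [6, 48, 384, 3072, 24576]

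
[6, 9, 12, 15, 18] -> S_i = 6 + 3*i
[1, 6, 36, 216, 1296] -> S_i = 1*6^i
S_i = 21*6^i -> [21, 126, 756, 4536, 27216]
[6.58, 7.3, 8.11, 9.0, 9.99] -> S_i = 6.58*1.11^i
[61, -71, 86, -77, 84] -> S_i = Random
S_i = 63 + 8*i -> [63, 71, 79, 87, 95]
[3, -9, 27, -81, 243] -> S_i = 3*-3^i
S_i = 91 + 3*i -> [91, 94, 97, 100, 103]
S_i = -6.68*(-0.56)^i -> [-6.68, 3.74, -2.09, 1.17, -0.66]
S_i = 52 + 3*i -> [52, 55, 58, 61, 64]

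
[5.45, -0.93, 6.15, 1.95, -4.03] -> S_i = Random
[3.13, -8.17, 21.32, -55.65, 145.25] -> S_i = 3.13*(-2.61)^i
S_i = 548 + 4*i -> [548, 552, 556, 560, 564]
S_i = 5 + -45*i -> [5, -40, -85, -130, -175]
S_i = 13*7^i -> [13, 91, 637, 4459, 31213]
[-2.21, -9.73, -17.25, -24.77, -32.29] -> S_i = -2.21 + -7.52*i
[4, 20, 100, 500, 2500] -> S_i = 4*5^i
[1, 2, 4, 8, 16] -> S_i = 1*2^i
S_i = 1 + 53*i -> [1, 54, 107, 160, 213]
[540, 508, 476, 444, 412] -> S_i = 540 + -32*i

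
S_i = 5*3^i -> [5, 15, 45, 135, 405]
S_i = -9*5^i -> [-9, -45, -225, -1125, -5625]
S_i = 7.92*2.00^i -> [7.92, 15.84, 31.68, 63.36, 126.72]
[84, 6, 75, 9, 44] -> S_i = Random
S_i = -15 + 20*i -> [-15, 5, 25, 45, 65]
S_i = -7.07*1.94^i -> [-7.07, -13.72, -26.61, -51.62, -100.14]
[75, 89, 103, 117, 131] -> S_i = 75 + 14*i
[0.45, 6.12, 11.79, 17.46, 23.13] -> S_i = 0.45 + 5.67*i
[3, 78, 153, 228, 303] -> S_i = 3 + 75*i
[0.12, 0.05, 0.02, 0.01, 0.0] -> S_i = 0.12*0.41^i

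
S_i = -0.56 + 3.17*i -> [-0.56, 2.61, 5.78, 8.95, 12.12]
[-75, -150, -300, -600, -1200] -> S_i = -75*2^i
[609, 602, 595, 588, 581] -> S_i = 609 + -7*i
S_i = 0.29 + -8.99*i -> [0.29, -8.7, -17.69, -26.68, -35.67]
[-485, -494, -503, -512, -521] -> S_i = -485 + -9*i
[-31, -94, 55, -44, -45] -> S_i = Random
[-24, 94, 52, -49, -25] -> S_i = Random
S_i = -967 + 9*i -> [-967, -958, -949, -940, -931]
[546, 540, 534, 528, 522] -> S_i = 546 + -6*i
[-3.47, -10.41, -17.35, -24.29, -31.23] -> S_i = -3.47 + -6.94*i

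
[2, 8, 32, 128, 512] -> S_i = 2*4^i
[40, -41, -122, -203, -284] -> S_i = 40 + -81*i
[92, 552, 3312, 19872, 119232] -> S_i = 92*6^i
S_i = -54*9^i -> [-54, -486, -4374, -39366, -354294]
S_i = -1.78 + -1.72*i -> [-1.78, -3.5, -5.22, -6.94, -8.66]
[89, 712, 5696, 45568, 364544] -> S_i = 89*8^i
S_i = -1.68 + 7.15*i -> [-1.68, 5.47, 12.62, 19.77, 26.92]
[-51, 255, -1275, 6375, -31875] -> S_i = -51*-5^i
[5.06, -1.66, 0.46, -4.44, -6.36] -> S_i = Random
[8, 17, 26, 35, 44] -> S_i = 8 + 9*i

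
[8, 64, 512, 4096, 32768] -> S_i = 8*8^i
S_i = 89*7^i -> [89, 623, 4361, 30527, 213689]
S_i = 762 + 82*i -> [762, 844, 926, 1008, 1090]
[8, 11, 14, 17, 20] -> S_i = 8 + 3*i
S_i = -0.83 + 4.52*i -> [-0.83, 3.69, 8.21, 12.73, 17.25]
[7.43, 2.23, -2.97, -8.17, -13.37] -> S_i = 7.43 + -5.20*i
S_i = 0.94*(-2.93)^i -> [0.94, -2.75, 8.07, -23.64, 69.28]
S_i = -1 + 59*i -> [-1, 58, 117, 176, 235]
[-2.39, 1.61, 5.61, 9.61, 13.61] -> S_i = -2.39 + 4.00*i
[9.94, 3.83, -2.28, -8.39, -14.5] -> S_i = 9.94 + -6.11*i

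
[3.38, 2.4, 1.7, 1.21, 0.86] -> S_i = 3.38*0.71^i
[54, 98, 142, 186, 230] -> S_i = 54 + 44*i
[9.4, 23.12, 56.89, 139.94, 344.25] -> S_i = 9.40*2.46^i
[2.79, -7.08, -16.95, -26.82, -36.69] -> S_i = 2.79 + -9.87*i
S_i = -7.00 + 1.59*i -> [-7.0, -5.41, -3.82, -2.23, -0.64]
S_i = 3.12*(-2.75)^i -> [3.12, -8.58, 23.6, -64.89, 178.44]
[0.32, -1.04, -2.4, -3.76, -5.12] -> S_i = 0.32 + -1.36*i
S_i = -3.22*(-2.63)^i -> [-3.22, 8.47, -22.27, 58.58, -154.06]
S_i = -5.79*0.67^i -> [-5.79, -3.88, -2.6, -1.74, -1.17]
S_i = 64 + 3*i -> [64, 67, 70, 73, 76]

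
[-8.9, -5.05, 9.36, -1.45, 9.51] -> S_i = Random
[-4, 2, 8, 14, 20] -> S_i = -4 + 6*i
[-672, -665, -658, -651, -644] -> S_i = -672 + 7*i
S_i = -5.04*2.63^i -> [-5.04, -13.26, -34.86, -91.68, -241.13]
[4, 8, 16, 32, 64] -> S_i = 4*2^i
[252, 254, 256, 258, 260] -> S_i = 252 + 2*i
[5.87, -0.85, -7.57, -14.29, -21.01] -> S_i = 5.87 + -6.72*i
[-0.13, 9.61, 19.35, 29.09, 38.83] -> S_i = -0.13 + 9.74*i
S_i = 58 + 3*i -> [58, 61, 64, 67, 70]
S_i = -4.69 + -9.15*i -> [-4.69, -13.84, -22.99, -32.14, -41.29]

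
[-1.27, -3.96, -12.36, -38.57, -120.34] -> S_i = -1.27*3.12^i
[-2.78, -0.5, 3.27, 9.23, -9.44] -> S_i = Random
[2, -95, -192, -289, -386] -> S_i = 2 + -97*i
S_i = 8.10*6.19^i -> [8.1, 50.14, 310.36, 1921.13, 11891.8]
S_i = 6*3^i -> [6, 18, 54, 162, 486]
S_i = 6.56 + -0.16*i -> [6.56, 6.4, 6.24, 6.08, 5.92]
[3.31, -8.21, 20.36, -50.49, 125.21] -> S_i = 3.31*(-2.48)^i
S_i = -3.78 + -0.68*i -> [-3.78, -4.46, -5.14, -5.82, -6.5]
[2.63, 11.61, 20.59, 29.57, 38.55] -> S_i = 2.63 + 8.98*i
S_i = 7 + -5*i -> [7, 2, -3, -8, -13]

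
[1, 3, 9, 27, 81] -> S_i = 1*3^i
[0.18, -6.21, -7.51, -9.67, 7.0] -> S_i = Random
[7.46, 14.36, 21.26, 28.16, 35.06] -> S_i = 7.46 + 6.90*i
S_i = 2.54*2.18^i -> [2.54, 5.54, 12.07, 26.31, 57.37]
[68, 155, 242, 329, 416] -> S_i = 68 + 87*i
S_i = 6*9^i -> [6, 54, 486, 4374, 39366]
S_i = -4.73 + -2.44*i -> [-4.73, -7.17, -9.61, -12.05, -14.49]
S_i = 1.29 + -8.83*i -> [1.29, -7.54, -16.37, -25.2, -34.03]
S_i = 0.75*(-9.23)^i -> [0.75, -6.92, 63.89, -589.75, 5443.37]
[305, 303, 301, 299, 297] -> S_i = 305 + -2*i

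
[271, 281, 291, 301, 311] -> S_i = 271 + 10*i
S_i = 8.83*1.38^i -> [8.83, 12.19, 16.82, 23.21, 32.02]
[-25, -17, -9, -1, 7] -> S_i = -25 + 8*i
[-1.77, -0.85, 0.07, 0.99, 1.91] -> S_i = -1.77 + 0.92*i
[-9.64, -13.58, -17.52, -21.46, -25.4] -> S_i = -9.64 + -3.94*i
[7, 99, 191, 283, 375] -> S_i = 7 + 92*i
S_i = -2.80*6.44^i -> [-2.8, -18.03, -116.13, -747.85, -4816.17]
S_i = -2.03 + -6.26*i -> [-2.03, -8.29, -14.55, -20.81, -27.07]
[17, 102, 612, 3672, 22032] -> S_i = 17*6^i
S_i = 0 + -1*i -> [0, -1, -2, -3, -4]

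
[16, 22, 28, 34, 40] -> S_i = 16 + 6*i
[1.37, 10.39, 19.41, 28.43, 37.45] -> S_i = 1.37 + 9.02*i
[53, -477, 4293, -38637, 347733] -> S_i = 53*-9^i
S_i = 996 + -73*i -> [996, 923, 850, 777, 704]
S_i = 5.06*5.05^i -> [5.06, 25.55, 129.04, 651.67, 3290.91]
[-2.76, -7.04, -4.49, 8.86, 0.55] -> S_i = Random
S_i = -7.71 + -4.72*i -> [-7.71, -12.43, -17.15, -21.87, -26.59]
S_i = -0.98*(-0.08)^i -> [-0.98, 0.08, -0.01, 0.0, -0.0]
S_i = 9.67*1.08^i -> [9.67, 10.44, 11.28, 12.18, 13.16]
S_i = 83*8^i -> [83, 664, 5312, 42496, 339968]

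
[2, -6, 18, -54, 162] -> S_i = 2*-3^i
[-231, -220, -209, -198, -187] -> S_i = -231 + 11*i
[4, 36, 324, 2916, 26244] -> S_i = 4*9^i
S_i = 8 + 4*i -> [8, 12, 16, 20, 24]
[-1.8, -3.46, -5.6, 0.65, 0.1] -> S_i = Random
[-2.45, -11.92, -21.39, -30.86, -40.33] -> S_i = -2.45 + -9.47*i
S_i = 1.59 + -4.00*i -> [1.59, -2.41, -6.41, -10.41, -14.41]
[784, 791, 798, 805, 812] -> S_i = 784 + 7*i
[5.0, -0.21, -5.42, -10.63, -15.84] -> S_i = 5.00 + -5.21*i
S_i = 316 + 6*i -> [316, 322, 328, 334, 340]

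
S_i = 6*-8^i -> [6, -48, 384, -3072, 24576]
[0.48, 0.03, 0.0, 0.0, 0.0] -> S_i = 0.48*0.07^i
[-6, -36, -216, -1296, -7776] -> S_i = -6*6^i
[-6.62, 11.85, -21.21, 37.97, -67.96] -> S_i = -6.62*(-1.79)^i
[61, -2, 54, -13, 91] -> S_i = Random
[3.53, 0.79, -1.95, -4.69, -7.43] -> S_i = 3.53 + -2.74*i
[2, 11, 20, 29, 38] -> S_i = 2 + 9*i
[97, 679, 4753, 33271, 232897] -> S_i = 97*7^i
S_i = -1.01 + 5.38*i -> [-1.01, 4.37, 9.75, 15.13, 20.51]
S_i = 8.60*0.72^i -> [8.6, 6.19, 4.46, 3.21, 2.31]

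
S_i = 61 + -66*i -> [61, -5, -71, -137, -203]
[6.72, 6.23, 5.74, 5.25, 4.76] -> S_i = 6.72 + -0.49*i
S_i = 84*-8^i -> [84, -672, 5376, -43008, 344064]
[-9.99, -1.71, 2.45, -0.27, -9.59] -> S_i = Random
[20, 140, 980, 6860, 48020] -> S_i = 20*7^i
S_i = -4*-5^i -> [-4, 20, -100, 500, -2500]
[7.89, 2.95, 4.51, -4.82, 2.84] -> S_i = Random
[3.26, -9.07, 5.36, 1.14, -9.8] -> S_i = Random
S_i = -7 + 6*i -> [-7, -1, 5, 11, 17]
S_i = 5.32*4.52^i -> [5.32, 24.05, 108.69, 491.28, 2220.57]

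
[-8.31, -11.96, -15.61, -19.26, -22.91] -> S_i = -8.31 + -3.65*i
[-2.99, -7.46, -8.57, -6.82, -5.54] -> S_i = Random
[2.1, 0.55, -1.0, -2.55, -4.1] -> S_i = 2.10 + -1.55*i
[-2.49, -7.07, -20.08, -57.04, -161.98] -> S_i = -2.49*2.84^i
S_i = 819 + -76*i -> [819, 743, 667, 591, 515]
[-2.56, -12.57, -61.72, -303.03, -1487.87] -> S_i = -2.56*4.91^i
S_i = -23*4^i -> [-23, -92, -368, -1472, -5888]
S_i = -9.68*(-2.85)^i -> [-9.68, 27.59, -78.63, 224.08, -638.64]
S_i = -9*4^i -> [-9, -36, -144, -576, -2304]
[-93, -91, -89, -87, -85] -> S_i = -93 + 2*i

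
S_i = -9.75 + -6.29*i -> [-9.75, -16.04, -22.33, -28.62, -34.91]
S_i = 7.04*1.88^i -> [7.04, 13.24, 24.88, 46.78, 87.94]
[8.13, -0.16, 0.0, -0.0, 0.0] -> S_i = 8.13*(-0.02)^i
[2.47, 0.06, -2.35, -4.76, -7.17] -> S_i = 2.47 + -2.41*i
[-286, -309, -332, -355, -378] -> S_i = -286 + -23*i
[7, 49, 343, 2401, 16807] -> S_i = 7*7^i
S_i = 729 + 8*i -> [729, 737, 745, 753, 761]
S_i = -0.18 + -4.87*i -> [-0.18, -5.05, -9.92, -14.79, -19.66]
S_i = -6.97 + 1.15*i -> [-6.97, -5.82, -4.67, -3.52, -2.37]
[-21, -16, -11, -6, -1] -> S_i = -21 + 5*i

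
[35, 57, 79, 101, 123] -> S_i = 35 + 22*i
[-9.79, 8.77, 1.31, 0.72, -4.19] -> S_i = Random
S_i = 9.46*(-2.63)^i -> [9.46, -24.88, 65.43, -172.09, 452.6]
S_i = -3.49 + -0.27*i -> [-3.49, -3.76, -4.03, -4.3, -4.57]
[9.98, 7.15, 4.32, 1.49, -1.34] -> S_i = 9.98 + -2.83*i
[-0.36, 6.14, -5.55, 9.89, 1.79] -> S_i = Random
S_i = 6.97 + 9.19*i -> [6.97, 16.16, 25.35, 34.54, 43.73]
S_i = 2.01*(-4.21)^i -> [2.01, -8.46, 35.63, -149.98, 631.43]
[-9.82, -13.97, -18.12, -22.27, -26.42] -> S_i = -9.82 + -4.15*i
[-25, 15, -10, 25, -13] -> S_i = Random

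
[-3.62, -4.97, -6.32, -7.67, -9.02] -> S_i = -3.62 + -1.35*i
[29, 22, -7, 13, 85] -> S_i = Random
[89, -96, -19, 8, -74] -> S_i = Random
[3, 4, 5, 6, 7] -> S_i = 3 + 1*i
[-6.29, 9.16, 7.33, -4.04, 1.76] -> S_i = Random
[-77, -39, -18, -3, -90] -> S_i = Random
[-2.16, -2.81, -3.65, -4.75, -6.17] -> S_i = -2.16*1.30^i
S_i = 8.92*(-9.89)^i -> [8.92, -88.22, 872.48, -8628.87, 85339.49]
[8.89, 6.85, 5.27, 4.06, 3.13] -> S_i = 8.89*0.77^i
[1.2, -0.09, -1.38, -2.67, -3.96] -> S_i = 1.20 + -1.29*i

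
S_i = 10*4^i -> [10, 40, 160, 640, 2560]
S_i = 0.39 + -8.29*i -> [0.39, -7.9, -16.19, -24.48, -32.77]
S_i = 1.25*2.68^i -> [1.25, 3.35, 8.98, 24.06, 64.48]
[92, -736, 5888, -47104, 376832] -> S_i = 92*-8^i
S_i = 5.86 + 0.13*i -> [5.86, 5.99, 6.12, 6.25, 6.38]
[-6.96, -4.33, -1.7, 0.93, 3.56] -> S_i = -6.96 + 2.63*i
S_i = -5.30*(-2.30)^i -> [-5.3, 12.19, -28.04, 64.49, -148.32]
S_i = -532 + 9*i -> [-532, -523, -514, -505, -496]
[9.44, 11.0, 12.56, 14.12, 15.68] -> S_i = 9.44 + 1.56*i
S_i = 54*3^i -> [54, 162, 486, 1458, 4374]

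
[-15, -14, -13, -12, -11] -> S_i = -15 + 1*i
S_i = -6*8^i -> [-6, -48, -384, -3072, -24576]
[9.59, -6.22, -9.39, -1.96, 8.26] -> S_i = Random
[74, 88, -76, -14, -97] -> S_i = Random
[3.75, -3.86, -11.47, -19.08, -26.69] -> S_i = 3.75 + -7.61*i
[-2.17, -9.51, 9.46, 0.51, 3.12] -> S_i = Random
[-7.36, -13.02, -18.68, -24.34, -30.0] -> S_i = -7.36 + -5.66*i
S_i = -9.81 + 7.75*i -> [-9.81, -2.06, 5.69, 13.44, 21.19]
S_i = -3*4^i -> [-3, -12, -48, -192, -768]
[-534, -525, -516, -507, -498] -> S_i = -534 + 9*i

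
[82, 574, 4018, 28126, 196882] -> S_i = 82*7^i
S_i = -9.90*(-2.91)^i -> [-9.9, 28.81, -83.83, 243.96, -709.92]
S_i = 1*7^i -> [1, 7, 49, 343, 2401]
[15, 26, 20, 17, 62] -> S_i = Random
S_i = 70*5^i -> [70, 350, 1750, 8750, 43750]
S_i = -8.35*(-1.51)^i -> [-8.35, 12.61, -19.04, 28.75, -43.41]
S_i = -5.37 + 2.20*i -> [-5.37, -3.17, -0.97, 1.23, 3.43]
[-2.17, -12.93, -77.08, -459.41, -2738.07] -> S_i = -2.17*5.96^i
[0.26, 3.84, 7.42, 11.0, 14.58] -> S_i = 0.26 + 3.58*i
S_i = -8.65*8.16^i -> [-8.65, -70.58, -575.97, -4699.88, -38351.0]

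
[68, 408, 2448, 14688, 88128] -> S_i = 68*6^i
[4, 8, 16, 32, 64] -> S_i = 4*2^i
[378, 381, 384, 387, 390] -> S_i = 378 + 3*i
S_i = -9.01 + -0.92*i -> [-9.01, -9.93, -10.85, -11.77, -12.69]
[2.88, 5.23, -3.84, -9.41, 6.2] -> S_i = Random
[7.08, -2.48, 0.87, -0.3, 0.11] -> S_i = 7.08*(-0.35)^i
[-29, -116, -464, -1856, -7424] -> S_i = -29*4^i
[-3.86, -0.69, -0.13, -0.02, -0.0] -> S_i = -3.86*0.18^i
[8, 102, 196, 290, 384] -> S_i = 8 + 94*i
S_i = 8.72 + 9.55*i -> [8.72, 18.27, 27.82, 37.37, 46.92]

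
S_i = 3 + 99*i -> [3, 102, 201, 300, 399]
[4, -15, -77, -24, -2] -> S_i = Random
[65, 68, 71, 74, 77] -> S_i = 65 + 3*i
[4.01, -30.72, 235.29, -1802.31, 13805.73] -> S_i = 4.01*(-7.66)^i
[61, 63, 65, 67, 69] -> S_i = 61 + 2*i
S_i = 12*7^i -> [12, 84, 588, 4116, 28812]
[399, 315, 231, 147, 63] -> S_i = 399 + -84*i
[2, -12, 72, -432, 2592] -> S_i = 2*-6^i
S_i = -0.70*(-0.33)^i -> [-0.7, 0.23, -0.08, 0.03, -0.01]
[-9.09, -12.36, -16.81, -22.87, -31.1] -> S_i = -9.09*1.36^i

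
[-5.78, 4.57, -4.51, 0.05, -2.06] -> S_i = Random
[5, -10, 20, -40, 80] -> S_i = 5*-2^i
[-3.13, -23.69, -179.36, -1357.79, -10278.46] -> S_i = -3.13*7.57^i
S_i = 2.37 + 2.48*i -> [2.37, 4.85, 7.33, 9.81, 12.29]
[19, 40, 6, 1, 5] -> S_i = Random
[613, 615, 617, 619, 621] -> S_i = 613 + 2*i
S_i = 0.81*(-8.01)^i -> [0.81, -6.49, 51.97, -416.28, 3334.38]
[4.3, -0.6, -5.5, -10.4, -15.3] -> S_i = 4.30 + -4.90*i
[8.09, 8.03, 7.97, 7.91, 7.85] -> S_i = 8.09 + -0.06*i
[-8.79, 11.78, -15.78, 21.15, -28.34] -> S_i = -8.79*(-1.34)^i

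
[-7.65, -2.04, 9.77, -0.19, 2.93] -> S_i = Random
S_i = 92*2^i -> [92, 184, 368, 736, 1472]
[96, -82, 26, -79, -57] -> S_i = Random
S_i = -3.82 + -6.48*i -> [-3.82, -10.3, -16.78, -23.26, -29.74]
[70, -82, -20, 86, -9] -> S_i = Random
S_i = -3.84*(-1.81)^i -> [-3.84, 6.95, -12.58, 22.77, -41.21]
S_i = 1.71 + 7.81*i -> [1.71, 9.52, 17.33, 25.14, 32.95]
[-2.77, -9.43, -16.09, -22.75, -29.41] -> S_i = -2.77 + -6.66*i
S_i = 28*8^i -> [28, 224, 1792, 14336, 114688]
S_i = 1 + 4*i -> [1, 5, 9, 13, 17]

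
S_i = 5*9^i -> [5, 45, 405, 3645, 32805]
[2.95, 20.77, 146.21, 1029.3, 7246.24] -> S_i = 2.95*7.04^i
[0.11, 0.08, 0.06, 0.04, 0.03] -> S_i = 0.11*0.74^i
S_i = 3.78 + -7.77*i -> [3.78, -3.99, -11.76, -19.53, -27.3]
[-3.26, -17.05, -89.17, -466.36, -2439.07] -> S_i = -3.26*5.23^i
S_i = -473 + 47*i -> [-473, -426, -379, -332, -285]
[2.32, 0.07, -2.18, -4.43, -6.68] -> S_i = 2.32 + -2.25*i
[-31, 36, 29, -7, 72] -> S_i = Random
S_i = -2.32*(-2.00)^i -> [-2.32, 4.64, -9.28, 18.56, -37.12]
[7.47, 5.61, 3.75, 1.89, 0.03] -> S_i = 7.47 + -1.86*i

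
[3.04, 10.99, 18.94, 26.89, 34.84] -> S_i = 3.04 + 7.95*i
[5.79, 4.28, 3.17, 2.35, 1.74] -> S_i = 5.79*0.74^i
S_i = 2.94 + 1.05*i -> [2.94, 3.99, 5.04, 6.09, 7.14]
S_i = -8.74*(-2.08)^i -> [-8.74, 18.18, -37.81, 78.65, -163.59]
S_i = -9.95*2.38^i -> [-9.95, -23.68, -56.36, -134.14, -319.25]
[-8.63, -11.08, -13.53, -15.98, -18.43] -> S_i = -8.63 + -2.45*i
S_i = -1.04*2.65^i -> [-1.04, -2.76, -7.3, -19.35, -51.29]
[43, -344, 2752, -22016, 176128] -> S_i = 43*-8^i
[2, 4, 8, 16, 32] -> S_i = 2*2^i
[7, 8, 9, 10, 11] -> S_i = 7 + 1*i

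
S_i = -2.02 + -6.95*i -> [-2.02, -8.97, -15.92, -22.87, -29.82]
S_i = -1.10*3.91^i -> [-1.1, -4.3, -16.82, -65.75, -257.1]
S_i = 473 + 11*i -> [473, 484, 495, 506, 517]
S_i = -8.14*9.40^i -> [-8.14, -76.52, -719.25, -6760.95, -63552.97]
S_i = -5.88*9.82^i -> [-5.88, -57.74, -567.02, -5568.16, -54679.34]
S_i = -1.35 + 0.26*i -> [-1.35, -1.09, -0.83, -0.57, -0.31]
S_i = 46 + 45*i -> [46, 91, 136, 181, 226]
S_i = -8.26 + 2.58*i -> [-8.26, -5.68, -3.1, -0.52, 2.06]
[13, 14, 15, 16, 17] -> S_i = 13 + 1*i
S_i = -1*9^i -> [-1, -9, -81, -729, -6561]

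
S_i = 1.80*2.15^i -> [1.8, 3.87, 8.32, 17.89, 38.46]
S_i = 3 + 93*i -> [3, 96, 189, 282, 375]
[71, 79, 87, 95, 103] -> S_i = 71 + 8*i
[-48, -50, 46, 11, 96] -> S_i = Random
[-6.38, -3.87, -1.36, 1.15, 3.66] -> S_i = -6.38 + 2.51*i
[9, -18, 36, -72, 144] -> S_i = 9*-2^i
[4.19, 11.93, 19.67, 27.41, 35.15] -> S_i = 4.19 + 7.74*i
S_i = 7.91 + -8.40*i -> [7.91, -0.49, -8.89, -17.29, -25.69]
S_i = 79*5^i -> [79, 395, 1975, 9875, 49375]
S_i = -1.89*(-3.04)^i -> [-1.89, 5.75, -17.47, 53.1, -161.42]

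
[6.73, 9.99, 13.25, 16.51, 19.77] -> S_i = 6.73 + 3.26*i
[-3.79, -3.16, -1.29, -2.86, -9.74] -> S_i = Random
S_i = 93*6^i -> [93, 558, 3348, 20088, 120528]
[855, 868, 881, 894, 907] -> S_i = 855 + 13*i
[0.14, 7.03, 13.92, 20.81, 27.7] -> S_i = 0.14 + 6.89*i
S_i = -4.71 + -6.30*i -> [-4.71, -11.01, -17.31, -23.61, -29.91]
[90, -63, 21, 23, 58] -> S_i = Random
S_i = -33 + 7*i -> [-33, -26, -19, -12, -5]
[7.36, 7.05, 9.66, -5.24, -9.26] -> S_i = Random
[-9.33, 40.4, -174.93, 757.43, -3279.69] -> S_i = -9.33*(-4.33)^i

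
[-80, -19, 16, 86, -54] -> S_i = Random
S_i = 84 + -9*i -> [84, 75, 66, 57, 48]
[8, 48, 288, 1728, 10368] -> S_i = 8*6^i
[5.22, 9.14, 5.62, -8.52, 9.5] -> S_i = Random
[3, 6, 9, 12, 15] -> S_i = 3 + 3*i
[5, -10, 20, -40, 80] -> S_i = 5*-2^i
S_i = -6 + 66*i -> [-6, 60, 126, 192, 258]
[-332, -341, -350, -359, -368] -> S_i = -332 + -9*i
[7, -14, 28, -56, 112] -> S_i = 7*-2^i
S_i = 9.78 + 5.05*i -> [9.78, 14.83, 19.88, 24.93, 29.98]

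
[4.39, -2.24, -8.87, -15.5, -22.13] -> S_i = 4.39 + -6.63*i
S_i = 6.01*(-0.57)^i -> [6.01, -3.43, 1.95, -1.11, 0.63]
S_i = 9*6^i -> [9, 54, 324, 1944, 11664]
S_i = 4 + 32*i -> [4, 36, 68, 100, 132]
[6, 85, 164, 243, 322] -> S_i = 6 + 79*i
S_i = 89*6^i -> [89, 534, 3204, 19224, 115344]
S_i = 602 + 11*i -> [602, 613, 624, 635, 646]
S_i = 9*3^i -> [9, 27, 81, 243, 729]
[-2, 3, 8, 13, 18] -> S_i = -2 + 5*i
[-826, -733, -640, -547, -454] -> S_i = -826 + 93*i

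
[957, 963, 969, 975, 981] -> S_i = 957 + 6*i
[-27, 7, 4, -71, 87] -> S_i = Random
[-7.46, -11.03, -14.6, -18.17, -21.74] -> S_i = -7.46 + -3.57*i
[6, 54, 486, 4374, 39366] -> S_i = 6*9^i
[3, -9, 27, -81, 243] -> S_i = 3*-3^i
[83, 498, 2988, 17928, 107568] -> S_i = 83*6^i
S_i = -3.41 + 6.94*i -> [-3.41, 3.53, 10.47, 17.41, 24.35]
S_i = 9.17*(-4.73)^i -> [9.17, -43.37, 205.16, -970.4, 4590.01]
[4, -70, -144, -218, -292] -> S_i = 4 + -74*i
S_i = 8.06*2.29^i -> [8.06, 18.46, 42.27, 96.79, 221.65]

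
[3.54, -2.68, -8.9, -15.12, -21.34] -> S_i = 3.54 + -6.22*i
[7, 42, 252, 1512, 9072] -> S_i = 7*6^i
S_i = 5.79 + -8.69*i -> [5.79, -2.9, -11.59, -20.28, -28.97]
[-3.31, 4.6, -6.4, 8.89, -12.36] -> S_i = -3.31*(-1.39)^i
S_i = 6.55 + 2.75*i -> [6.55, 9.3, 12.05, 14.8, 17.55]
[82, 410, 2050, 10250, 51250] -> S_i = 82*5^i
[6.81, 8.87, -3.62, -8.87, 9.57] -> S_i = Random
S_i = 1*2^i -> [1, 2, 4, 8, 16]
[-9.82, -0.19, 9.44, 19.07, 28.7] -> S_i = -9.82 + 9.63*i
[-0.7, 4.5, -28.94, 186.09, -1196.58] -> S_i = -0.70*(-6.43)^i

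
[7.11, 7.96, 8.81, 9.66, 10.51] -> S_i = 7.11 + 0.85*i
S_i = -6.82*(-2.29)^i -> [-6.82, 15.62, -35.76, 81.9, -187.55]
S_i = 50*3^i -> [50, 150, 450, 1350, 4050]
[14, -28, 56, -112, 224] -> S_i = 14*-2^i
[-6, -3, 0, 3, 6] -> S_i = -6 + 3*i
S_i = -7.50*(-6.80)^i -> [-7.5, 51.0, -346.8, 2358.24, -16036.03]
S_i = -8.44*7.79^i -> [-8.44, -65.75, -512.17, -3989.83, -31080.81]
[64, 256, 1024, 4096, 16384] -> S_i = 64*4^i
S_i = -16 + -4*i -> [-16, -20, -24, -28, -32]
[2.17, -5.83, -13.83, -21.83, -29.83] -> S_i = 2.17 + -8.00*i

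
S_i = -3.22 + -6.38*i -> [-3.22, -9.6, -15.98, -22.36, -28.74]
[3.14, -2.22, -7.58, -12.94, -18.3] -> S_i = 3.14 + -5.36*i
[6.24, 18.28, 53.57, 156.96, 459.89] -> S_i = 6.24*2.93^i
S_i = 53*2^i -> [53, 106, 212, 424, 848]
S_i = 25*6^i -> [25, 150, 900, 5400, 32400]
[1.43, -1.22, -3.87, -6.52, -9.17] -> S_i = 1.43 + -2.65*i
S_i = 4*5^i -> [4, 20, 100, 500, 2500]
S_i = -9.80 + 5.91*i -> [-9.8, -3.89, 2.02, 7.93, 13.84]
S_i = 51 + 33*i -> [51, 84, 117, 150, 183]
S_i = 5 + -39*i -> [5, -34, -73, -112, -151]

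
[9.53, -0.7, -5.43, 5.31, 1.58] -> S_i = Random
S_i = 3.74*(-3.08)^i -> [3.74, -11.52, 35.48, -109.28, 336.57]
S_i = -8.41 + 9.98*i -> [-8.41, 1.57, 11.55, 21.53, 31.51]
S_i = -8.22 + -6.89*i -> [-8.22, -15.11, -22.0, -28.89, -35.78]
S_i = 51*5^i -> [51, 255, 1275, 6375, 31875]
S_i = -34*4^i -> [-34, -136, -544, -2176, -8704]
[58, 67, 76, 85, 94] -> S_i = 58 + 9*i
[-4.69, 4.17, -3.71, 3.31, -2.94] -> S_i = -4.69*(-0.89)^i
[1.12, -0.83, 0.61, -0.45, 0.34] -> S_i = 1.12*(-0.74)^i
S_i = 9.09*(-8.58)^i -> [9.09, -77.99, 669.17, -5741.5, 49262.11]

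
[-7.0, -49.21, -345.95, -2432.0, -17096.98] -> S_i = -7.00*7.03^i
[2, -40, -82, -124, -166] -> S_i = 2 + -42*i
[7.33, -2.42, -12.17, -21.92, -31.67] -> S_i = 7.33 + -9.75*i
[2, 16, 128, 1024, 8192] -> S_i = 2*8^i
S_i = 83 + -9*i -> [83, 74, 65, 56, 47]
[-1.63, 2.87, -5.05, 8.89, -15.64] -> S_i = -1.63*(-1.76)^i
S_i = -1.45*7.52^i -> [-1.45, -10.9, -82.0, -616.63, -4637.02]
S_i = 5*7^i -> [5, 35, 245, 1715, 12005]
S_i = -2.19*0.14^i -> [-2.19, -0.31, -0.04, -0.01, -0.0]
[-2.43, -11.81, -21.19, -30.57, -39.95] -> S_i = -2.43 + -9.38*i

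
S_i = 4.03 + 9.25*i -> [4.03, 13.28, 22.53, 31.78, 41.03]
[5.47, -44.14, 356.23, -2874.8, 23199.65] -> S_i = 5.47*(-8.07)^i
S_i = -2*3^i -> [-2, -6, -18, -54, -162]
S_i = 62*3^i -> [62, 186, 558, 1674, 5022]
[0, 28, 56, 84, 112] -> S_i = 0 + 28*i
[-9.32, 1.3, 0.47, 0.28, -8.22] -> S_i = Random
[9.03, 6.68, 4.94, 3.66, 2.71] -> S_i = 9.03*0.74^i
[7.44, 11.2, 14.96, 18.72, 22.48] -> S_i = 7.44 + 3.76*i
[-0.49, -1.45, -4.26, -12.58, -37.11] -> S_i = -0.49*2.95^i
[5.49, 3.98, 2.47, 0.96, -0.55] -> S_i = 5.49 + -1.51*i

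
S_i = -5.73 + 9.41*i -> [-5.73, 3.68, 13.09, 22.5, 31.91]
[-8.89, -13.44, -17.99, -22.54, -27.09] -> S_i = -8.89 + -4.55*i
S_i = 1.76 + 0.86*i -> [1.76, 2.62, 3.48, 4.34, 5.2]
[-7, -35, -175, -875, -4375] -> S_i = -7*5^i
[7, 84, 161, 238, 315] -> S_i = 7 + 77*i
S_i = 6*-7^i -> [6, -42, 294, -2058, 14406]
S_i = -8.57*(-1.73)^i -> [-8.57, 14.83, -25.65, 44.37, -76.77]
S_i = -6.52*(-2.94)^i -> [-6.52, 19.17, -56.36, 165.69, -487.12]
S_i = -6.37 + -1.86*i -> [-6.37, -8.23, -10.09, -11.95, -13.81]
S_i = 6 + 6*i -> [6, 12, 18, 24, 30]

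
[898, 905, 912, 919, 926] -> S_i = 898 + 7*i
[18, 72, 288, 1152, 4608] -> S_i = 18*4^i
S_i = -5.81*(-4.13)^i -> [-5.81, 24.0, -99.1, 409.29, -1690.35]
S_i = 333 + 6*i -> [333, 339, 345, 351, 357]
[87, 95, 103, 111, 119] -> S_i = 87 + 8*i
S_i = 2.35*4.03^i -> [2.35, 9.47, 38.17, 153.81, 619.85]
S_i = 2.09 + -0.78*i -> [2.09, 1.31, 0.53, -0.25, -1.03]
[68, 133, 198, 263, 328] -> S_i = 68 + 65*i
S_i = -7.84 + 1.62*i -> [-7.84, -6.22, -4.6, -2.98, -1.36]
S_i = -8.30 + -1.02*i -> [-8.3, -9.32, -10.34, -11.36, -12.38]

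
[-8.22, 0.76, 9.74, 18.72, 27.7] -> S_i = -8.22 + 8.98*i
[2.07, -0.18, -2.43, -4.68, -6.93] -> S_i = 2.07 + -2.25*i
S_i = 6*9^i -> [6, 54, 486, 4374, 39366]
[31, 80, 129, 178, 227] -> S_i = 31 + 49*i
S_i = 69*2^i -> [69, 138, 276, 552, 1104]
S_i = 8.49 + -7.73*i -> [8.49, 0.76, -6.97, -14.7, -22.43]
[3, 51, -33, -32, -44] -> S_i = Random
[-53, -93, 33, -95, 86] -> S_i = Random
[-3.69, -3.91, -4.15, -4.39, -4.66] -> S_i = -3.69*1.06^i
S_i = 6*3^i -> [6, 18, 54, 162, 486]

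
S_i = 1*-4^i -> [1, -4, 16, -64, 256]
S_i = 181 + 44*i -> [181, 225, 269, 313, 357]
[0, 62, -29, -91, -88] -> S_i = Random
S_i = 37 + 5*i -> [37, 42, 47, 52, 57]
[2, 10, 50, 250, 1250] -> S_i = 2*5^i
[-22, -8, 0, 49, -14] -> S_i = Random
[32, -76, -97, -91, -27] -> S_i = Random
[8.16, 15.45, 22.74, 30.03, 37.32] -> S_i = 8.16 + 7.29*i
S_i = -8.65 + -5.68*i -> [-8.65, -14.33, -20.01, -25.69, -31.37]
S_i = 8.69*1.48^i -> [8.69, 12.86, 19.03, 28.17, 41.69]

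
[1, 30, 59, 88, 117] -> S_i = 1 + 29*i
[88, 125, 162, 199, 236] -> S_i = 88 + 37*i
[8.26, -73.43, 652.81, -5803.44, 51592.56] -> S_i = 8.26*(-8.89)^i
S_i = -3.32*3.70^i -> [-3.32, -12.28, -45.45, -168.17, -622.22]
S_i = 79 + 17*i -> [79, 96, 113, 130, 147]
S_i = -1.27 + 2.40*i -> [-1.27, 1.13, 3.53, 5.93, 8.33]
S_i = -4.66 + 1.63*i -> [-4.66, -3.03, -1.4, 0.23, 1.86]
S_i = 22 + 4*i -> [22, 26, 30, 34, 38]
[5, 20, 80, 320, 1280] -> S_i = 5*4^i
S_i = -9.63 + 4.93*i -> [-9.63, -4.7, 0.23, 5.16, 10.09]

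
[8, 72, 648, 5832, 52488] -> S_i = 8*9^i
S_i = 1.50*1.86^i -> [1.5, 2.79, 5.19, 9.65, 17.95]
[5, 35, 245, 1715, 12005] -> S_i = 5*7^i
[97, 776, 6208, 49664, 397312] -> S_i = 97*8^i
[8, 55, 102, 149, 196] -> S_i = 8 + 47*i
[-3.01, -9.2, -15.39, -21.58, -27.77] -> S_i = -3.01 + -6.19*i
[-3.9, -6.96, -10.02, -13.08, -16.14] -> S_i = -3.90 + -3.06*i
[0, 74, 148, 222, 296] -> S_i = 0 + 74*i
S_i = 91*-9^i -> [91, -819, 7371, -66339, 597051]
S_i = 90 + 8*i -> [90, 98, 106, 114, 122]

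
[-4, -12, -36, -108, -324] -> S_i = -4*3^i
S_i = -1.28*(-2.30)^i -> [-1.28, 2.94, -6.77, 15.57, -35.82]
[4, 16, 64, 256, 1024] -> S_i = 4*4^i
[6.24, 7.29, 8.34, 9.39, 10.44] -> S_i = 6.24 + 1.05*i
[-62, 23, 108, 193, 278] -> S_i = -62 + 85*i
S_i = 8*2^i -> [8, 16, 32, 64, 128]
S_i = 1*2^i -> [1, 2, 4, 8, 16]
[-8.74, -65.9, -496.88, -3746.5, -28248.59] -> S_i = -8.74*7.54^i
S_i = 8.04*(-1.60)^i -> [8.04, -12.86, 20.58, -32.93, 52.69]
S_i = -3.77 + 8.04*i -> [-3.77, 4.27, 12.31, 20.35, 28.39]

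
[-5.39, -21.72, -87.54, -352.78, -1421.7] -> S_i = -5.39*4.03^i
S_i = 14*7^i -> [14, 98, 686, 4802, 33614]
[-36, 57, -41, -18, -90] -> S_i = Random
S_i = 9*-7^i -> [9, -63, 441, -3087, 21609]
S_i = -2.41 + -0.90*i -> [-2.41, -3.31, -4.21, -5.11, -6.01]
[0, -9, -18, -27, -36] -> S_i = 0 + -9*i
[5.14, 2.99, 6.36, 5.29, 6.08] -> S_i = Random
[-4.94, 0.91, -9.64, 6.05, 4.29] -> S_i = Random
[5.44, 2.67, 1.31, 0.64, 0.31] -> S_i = 5.44*0.49^i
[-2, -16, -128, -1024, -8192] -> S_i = -2*8^i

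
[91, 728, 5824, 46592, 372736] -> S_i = 91*8^i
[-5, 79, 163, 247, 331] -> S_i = -5 + 84*i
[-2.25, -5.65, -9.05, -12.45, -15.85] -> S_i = -2.25 + -3.40*i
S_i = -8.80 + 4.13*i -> [-8.8, -4.67, -0.54, 3.59, 7.72]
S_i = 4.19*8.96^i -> [4.19, 37.54, 336.38, 3013.96, 27005.12]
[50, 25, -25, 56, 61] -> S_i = Random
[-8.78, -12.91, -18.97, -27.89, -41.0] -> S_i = -8.78*1.47^i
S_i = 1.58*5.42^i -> [1.58, 8.56, 46.41, 251.57, 1363.5]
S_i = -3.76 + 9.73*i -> [-3.76, 5.97, 15.7, 25.43, 35.16]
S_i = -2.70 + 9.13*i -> [-2.7, 6.43, 15.56, 24.69, 33.82]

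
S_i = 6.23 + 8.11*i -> [6.23, 14.34, 22.45, 30.56, 38.67]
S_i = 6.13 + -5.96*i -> [6.13, 0.17, -5.79, -11.75, -17.71]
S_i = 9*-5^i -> [9, -45, 225, -1125, 5625]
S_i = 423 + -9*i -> [423, 414, 405, 396, 387]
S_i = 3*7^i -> [3, 21, 147, 1029, 7203]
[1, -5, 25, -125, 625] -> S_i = 1*-5^i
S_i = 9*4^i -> [9, 36, 144, 576, 2304]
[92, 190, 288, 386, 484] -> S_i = 92 + 98*i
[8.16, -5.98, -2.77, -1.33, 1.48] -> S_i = Random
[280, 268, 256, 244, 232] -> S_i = 280 + -12*i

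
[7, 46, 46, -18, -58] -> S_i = Random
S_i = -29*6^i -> [-29, -174, -1044, -6264, -37584]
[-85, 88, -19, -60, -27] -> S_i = Random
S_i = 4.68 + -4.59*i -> [4.68, 0.09, -4.5, -9.09, -13.68]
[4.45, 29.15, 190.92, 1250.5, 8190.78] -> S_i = 4.45*6.55^i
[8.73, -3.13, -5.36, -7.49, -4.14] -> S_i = Random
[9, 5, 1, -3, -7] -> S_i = 9 + -4*i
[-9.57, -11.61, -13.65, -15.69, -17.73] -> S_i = -9.57 + -2.04*i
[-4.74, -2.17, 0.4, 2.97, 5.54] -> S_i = -4.74 + 2.57*i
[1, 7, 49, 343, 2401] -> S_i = 1*7^i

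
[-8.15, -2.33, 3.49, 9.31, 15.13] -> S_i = -8.15 + 5.82*i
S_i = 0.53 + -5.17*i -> [0.53, -4.64, -9.81, -14.98, -20.15]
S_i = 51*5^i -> [51, 255, 1275, 6375, 31875]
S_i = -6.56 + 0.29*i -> [-6.56, -6.27, -5.98, -5.69, -5.4]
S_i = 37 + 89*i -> [37, 126, 215, 304, 393]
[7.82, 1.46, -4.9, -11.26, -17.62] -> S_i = 7.82 + -6.36*i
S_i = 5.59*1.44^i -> [5.59, 8.05, 11.59, 16.69, 24.04]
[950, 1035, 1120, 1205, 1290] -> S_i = 950 + 85*i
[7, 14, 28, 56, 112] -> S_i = 7*2^i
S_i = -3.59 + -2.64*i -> [-3.59, -6.23, -8.87, -11.51, -14.15]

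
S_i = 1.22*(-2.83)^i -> [1.22, -3.45, 9.77, -27.65, 78.25]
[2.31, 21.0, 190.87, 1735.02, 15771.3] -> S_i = 2.31*9.09^i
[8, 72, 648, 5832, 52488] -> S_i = 8*9^i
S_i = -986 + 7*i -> [-986, -979, -972, -965, -958]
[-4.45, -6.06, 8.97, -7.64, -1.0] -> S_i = Random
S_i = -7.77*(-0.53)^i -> [-7.77, 4.12, -2.18, 1.16, -0.61]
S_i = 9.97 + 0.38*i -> [9.97, 10.35, 10.73, 11.11, 11.49]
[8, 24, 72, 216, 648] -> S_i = 8*3^i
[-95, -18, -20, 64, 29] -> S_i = Random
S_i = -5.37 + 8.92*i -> [-5.37, 3.55, 12.47, 21.39, 30.31]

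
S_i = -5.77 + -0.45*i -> [-5.77, -6.22, -6.67, -7.12, -7.57]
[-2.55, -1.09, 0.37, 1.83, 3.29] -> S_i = -2.55 + 1.46*i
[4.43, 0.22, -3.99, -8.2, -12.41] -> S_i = 4.43 + -4.21*i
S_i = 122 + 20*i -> [122, 142, 162, 182, 202]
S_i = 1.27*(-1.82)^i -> [1.27, -2.31, 4.21, -7.66, 13.93]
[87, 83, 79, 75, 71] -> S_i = 87 + -4*i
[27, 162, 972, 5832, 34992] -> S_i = 27*6^i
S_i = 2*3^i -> [2, 6, 18, 54, 162]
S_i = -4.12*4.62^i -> [-4.12, -19.03, -87.94, -406.28, -1877.0]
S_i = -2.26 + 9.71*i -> [-2.26, 7.45, 17.16, 26.87, 36.58]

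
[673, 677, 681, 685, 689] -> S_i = 673 + 4*i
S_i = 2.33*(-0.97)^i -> [2.33, -2.26, 2.19, -2.13, 2.06]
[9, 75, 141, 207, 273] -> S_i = 9 + 66*i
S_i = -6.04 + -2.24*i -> [-6.04, -8.28, -10.52, -12.76, -15.0]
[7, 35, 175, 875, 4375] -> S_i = 7*5^i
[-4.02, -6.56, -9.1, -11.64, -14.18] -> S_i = -4.02 + -2.54*i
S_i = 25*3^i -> [25, 75, 225, 675, 2025]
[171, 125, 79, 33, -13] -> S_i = 171 + -46*i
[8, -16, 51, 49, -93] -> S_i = Random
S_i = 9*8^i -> [9, 72, 576, 4608, 36864]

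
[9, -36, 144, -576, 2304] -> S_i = 9*-4^i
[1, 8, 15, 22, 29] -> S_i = 1 + 7*i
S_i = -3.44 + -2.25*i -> [-3.44, -5.69, -7.94, -10.19, -12.44]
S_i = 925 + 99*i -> [925, 1024, 1123, 1222, 1321]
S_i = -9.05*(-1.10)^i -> [-9.05, 9.96, -10.95, 12.05, -13.25]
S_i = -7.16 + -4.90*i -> [-7.16, -12.06, -16.96, -21.86, -26.76]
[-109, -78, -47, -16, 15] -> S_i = -109 + 31*i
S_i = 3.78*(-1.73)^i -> [3.78, -6.54, 11.31, -19.57, 33.86]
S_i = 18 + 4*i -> [18, 22, 26, 30, 34]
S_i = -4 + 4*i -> [-4, 0, 4, 8, 12]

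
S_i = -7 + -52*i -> [-7, -59, -111, -163, -215]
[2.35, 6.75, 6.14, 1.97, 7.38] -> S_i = Random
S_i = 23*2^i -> [23, 46, 92, 184, 368]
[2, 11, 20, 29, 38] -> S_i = 2 + 9*i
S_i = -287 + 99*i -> [-287, -188, -89, 10, 109]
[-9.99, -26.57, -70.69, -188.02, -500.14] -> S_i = -9.99*2.66^i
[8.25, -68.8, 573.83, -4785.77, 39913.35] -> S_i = 8.25*(-8.34)^i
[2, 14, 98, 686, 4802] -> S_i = 2*7^i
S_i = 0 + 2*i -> [0, 2, 4, 6, 8]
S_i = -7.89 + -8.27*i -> [-7.89, -16.16, -24.43, -32.7, -40.97]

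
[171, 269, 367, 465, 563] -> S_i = 171 + 98*i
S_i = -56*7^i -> [-56, -392, -2744, -19208, -134456]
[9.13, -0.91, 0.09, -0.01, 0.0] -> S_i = 9.13*(-0.10)^i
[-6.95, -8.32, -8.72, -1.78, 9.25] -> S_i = Random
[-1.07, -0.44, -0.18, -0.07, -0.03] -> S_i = -1.07*0.41^i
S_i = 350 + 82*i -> [350, 432, 514, 596, 678]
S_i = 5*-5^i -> [5, -25, 125, -625, 3125]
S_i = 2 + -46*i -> [2, -44, -90, -136, -182]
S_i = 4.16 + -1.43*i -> [4.16, 2.73, 1.3, -0.13, -1.56]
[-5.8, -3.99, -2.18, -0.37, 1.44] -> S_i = -5.80 + 1.81*i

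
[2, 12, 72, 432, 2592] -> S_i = 2*6^i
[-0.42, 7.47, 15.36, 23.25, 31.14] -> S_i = -0.42 + 7.89*i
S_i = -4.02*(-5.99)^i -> [-4.02, 24.08, -144.24, 863.99, -5175.27]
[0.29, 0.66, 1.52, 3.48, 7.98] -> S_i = 0.29*2.29^i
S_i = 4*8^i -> [4, 32, 256, 2048, 16384]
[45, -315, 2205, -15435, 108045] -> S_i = 45*-7^i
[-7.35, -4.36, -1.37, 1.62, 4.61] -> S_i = -7.35 + 2.99*i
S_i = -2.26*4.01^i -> [-2.26, -9.06, -36.34, -145.73, -584.37]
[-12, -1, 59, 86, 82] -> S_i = Random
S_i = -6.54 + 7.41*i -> [-6.54, 0.87, 8.28, 15.69, 23.1]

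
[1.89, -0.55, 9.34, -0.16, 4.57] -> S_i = Random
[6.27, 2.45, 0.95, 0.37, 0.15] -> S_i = 6.27*0.39^i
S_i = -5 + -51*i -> [-5, -56, -107, -158, -209]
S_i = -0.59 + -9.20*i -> [-0.59, -9.79, -18.99, -28.19, -37.39]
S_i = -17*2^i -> [-17, -34, -68, -136, -272]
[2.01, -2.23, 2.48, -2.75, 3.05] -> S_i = 2.01*(-1.11)^i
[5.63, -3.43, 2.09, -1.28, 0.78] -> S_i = 5.63*(-0.61)^i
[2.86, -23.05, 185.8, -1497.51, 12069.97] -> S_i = 2.86*(-8.06)^i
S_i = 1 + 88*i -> [1, 89, 177, 265, 353]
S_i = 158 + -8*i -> [158, 150, 142, 134, 126]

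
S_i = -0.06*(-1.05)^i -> [-0.06, 0.06, -0.07, 0.07, -0.07]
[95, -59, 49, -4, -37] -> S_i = Random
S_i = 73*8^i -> [73, 584, 4672, 37376, 299008]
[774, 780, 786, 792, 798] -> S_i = 774 + 6*i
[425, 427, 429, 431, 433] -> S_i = 425 + 2*i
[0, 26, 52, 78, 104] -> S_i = 0 + 26*i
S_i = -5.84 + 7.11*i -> [-5.84, 1.27, 8.38, 15.49, 22.6]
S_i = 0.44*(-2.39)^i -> [0.44, -1.05, 2.51, -6.01, 14.36]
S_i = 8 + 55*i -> [8, 63, 118, 173, 228]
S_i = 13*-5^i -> [13, -65, 325, -1625, 8125]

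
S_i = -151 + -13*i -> [-151, -164, -177, -190, -203]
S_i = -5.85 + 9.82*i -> [-5.85, 3.97, 13.79, 23.61, 33.43]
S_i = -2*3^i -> [-2, -6, -18, -54, -162]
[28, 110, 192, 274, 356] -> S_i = 28 + 82*i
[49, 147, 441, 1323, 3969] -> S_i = 49*3^i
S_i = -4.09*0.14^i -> [-4.09, -0.57, -0.08, -0.01, -0.0]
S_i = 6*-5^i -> [6, -30, 150, -750, 3750]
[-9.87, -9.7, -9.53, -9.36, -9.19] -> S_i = -9.87 + 0.17*i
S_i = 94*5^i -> [94, 470, 2350, 11750, 58750]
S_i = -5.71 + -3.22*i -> [-5.71, -8.93, -12.15, -15.37, -18.59]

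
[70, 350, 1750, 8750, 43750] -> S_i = 70*5^i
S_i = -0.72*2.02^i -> [-0.72, -1.45, -2.94, -5.93, -11.99]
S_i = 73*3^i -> [73, 219, 657, 1971, 5913]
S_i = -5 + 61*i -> [-5, 56, 117, 178, 239]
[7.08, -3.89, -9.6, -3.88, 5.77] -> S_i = Random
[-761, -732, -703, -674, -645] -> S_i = -761 + 29*i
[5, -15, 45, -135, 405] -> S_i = 5*-3^i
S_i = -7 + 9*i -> [-7, 2, 11, 20, 29]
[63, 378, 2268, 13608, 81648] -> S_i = 63*6^i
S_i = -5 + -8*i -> [-5, -13, -21, -29, -37]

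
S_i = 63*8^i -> [63, 504, 4032, 32256, 258048]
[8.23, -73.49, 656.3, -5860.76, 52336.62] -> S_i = 8.23*(-8.93)^i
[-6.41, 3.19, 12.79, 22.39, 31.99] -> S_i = -6.41 + 9.60*i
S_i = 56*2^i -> [56, 112, 224, 448, 896]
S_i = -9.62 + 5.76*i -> [-9.62, -3.86, 1.9, 7.66, 13.42]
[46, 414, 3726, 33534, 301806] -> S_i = 46*9^i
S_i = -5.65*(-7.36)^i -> [-5.65, 41.58, -306.06, 2252.59, -16579.05]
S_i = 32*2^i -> [32, 64, 128, 256, 512]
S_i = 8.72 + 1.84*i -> [8.72, 10.56, 12.4, 14.24, 16.08]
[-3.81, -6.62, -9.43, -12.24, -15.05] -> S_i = -3.81 + -2.81*i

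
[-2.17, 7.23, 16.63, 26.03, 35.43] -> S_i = -2.17 + 9.40*i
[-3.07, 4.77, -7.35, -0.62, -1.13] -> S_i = Random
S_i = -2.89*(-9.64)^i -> [-2.89, 27.86, -268.57, 2588.98, -24957.78]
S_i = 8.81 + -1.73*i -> [8.81, 7.08, 5.35, 3.62, 1.89]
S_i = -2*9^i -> [-2, -18, -162, -1458, -13122]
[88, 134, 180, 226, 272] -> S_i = 88 + 46*i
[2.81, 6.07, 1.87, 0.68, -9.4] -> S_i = Random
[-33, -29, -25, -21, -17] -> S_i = -33 + 4*i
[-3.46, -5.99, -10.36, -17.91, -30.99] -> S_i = -3.46*1.73^i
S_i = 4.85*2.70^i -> [4.85, 13.1, 35.36, 95.46, 257.75]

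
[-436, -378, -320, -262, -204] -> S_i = -436 + 58*i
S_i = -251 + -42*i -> [-251, -293, -335, -377, -419]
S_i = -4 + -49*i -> [-4, -53, -102, -151, -200]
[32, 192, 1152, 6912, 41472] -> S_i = 32*6^i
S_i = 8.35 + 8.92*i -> [8.35, 17.27, 26.19, 35.11, 44.03]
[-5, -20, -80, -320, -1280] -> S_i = -5*4^i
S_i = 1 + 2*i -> [1, 3, 5, 7, 9]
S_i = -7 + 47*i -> [-7, 40, 87, 134, 181]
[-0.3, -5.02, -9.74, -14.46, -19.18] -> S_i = -0.30 + -4.72*i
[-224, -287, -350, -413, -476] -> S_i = -224 + -63*i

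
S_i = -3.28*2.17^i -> [-3.28, -7.12, -15.45, -33.52, -72.73]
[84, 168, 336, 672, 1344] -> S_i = 84*2^i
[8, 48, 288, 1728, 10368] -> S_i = 8*6^i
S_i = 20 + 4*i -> [20, 24, 28, 32, 36]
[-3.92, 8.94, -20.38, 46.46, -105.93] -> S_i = -3.92*(-2.28)^i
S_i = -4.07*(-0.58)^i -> [-4.07, 2.36, -1.37, 0.79, -0.46]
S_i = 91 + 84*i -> [91, 175, 259, 343, 427]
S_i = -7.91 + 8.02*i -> [-7.91, 0.11, 8.13, 16.15, 24.17]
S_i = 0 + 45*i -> [0, 45, 90, 135, 180]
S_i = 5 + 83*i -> [5, 88, 171, 254, 337]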